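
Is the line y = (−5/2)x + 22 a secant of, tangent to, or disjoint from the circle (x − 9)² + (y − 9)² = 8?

d² = (5·9 + 2·9 − (44))²/29 = 361/29; r² = 8.
Since d² > r², the line lies outside the circle.

disjoint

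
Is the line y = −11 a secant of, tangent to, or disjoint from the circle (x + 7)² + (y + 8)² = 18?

secant

d² = (0·(−7) + 1·(−8) − (−11))² = 9; r² = 18.
Since d² < r², the line cuts the circle twice.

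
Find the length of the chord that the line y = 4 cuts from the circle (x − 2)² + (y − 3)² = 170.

26

Centre (2, 3), r² = 170. Perpendicular distance d from centre to line = |−1| / √1 = 1.
Half the chord is √(r² − d²) = √(169), so the full chord is 26.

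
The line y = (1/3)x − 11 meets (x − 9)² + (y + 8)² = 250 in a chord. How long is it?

10√10

The distance from (9, −8) to the line is 0/√10, and r² = 250.
Chord = 2√(r² − d²) = 2·√(250) = 10√10.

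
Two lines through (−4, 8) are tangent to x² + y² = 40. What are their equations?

x + 3y = 20 and 3x − y = −20

A line y − (8) = m(x − (−4)) is tangent when its distance from (0, 0) is 2√10:
(4m − (−8))² = 40(m² + 1)
3m² − 8m − 3 = 0, so m = −1/3 or m = 3.
Through (−4, 8) these give x + 3y = 20 and 3x − y = −20.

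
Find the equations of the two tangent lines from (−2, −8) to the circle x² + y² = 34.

A line y − (−8) = m(x − (−2)) is tangent when its distance from (0, 0) is √34:
(2m − (8))² = 34(m² + 1)
15m² + 16m − 15 = 0, so m = −5/3 or m = 3/5.
Through (−2, −8) these give 5x + 3y = −34 and 3x − 5y = 34.

5x + 3y = −34 and 3x − 5y = 34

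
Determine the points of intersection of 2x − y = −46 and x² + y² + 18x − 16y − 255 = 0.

(−25, −4) and (−9, 28)

Substitute y = 2x + 46:
5x² + 170x + 1125 = 0  ⟹  x² + 34x + 225 = 0
x = −9 or x = −25, giving (−9, 28) and (−25, −4).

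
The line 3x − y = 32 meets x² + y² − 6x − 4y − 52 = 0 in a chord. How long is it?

√10

From the line, y = 3x − 32. Substituting:
10x² − 210x + 1100 = 0  ⟹  x² − 21x + 110 = 0
x = 11 or x = 10, giving (11, 1) and (10, −2).
|(11, 1) − (10, −2)| = √((1)² + (3)²) = √10.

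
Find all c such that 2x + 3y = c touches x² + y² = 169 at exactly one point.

For a tangent, require d(centre, line) = r = 13.
|2·0 + 3·0 − c| / √13 = 13
|c| = 13√13.

c = ±13√13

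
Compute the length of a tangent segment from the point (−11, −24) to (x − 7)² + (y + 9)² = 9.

The centre is (7, −9) and r = 3. The square of the distance from P to the centre is 324 + 225 = 549.
By the tangent–radius right angle, tangent length = √(|PO|² − r²) = √540 = 6√15.

6√15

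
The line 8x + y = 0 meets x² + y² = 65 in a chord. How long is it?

2√65

From the line, y = −8x. Substituting:
65x² − 65 = 0  ⟹  x² − 1 = 0
x = 1 or x = −1, giving (1, −8) and (−1, 8).
Chord length = distance between (1, −8) and (−1, 8) = √260 = 2√65.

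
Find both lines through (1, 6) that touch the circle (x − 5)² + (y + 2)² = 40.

A line y − (6) = m(x − (1)) is tangent when its distance from (5, −2) is 2√10:
(4m − (−8))² = 40(m² + 1)
3m² − 8m − 3 = 0, so m = −1/3 or m = 3.
With m = −1/3: x + 3y = 19. With m = 3: 3x − y = −3.

x + 3y = 19 and 3x − y = −3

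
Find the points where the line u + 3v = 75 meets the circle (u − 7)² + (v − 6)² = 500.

Substitute v = (75 − u)/3:
10u² − 240u − 810 = 0  ⟹  u² − 24u − 81 = 0
u = 27 or u = −3, giving (27, 16) and (−3, 26).

(−3, 26) and (27, 16)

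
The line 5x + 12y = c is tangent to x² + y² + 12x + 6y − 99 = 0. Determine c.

Tangency holds when the distance from the centre (−6, −3) to the line equals the radius 12:
|5·(−6) + 12·(−3) − c| / √169 = 12
|c − (−66)| = 12·13, so c = 90 or c = −222.

c = −222 or c = 90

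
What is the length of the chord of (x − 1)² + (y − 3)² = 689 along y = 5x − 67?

9√26

From the line, y = 5x − 67. Substituting:
26x² − 702x + 4212 = 0  ⟹  x² − 27x + 162 = 0
x = 18 or x = 9, giving (18, 23) and (9, −22).
|(18, 23) − (9, −22)| = √((9)² + (45)²) = 9√26.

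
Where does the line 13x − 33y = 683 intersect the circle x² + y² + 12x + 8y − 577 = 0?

Express y = (−683 + 13x)/33 and substitute into the circle:
1258x² − 1258x − 342176 = 0  ⟹  x² − x − 272 = 0
x = 17 or x = −16, giving (17, −14) and (−16, −27).

(−16, −27) and (17, −14)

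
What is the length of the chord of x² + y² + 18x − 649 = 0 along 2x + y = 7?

Substitute y = −2x + 7:
5x² − 10x − 600 = 0  ⟹  x² − 2x − 120 = 0
x = 12 or x = −10, giving (12, −17) and (−10, 27).
Chord length = distance between (12, −17) and (−10, 27) = √2420 = 22√5.

22√5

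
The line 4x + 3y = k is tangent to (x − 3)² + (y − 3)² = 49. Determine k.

The line touches the circle iff its distance from (3, 3) is 7:
|4·3 + 3·3 − k| / √25 = 7
|k − (21)| = 7·5, so k = 56 or k = −14.

k = −14 or k = 56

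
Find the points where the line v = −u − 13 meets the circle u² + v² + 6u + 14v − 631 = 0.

Express v = −u − 13 and substitute into the circle:
2u² + 18u − 644 = 0  ⟹  u² + 9u − 322 = 0
u = 14 or u = −23, giving (14, −27) and (−23, 10).

(−23, 10) and (14, −27)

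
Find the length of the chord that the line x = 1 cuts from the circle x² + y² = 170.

26

Centre (0, 0), r² = 170. Perpendicular distance d from centre to line = |−1| / √1 = 1.
Chord = 2√(r² − d²) = 2·√(169) = 26.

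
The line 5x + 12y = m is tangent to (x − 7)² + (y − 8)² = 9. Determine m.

m = 92 or m = 170

The line touches the circle iff its distance from (7, 8) is 3:
|5·7 + 12·8 − m| / √169 = 3
|m − (131)| = 3·13, so m = 170 or m = 92.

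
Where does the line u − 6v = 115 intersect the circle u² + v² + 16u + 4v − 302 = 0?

Substitute v = (−115 + u)/6:
37u² + 370u − 407 = 0  ⟹  u² + 10u − 11 = 0
u = 1 or u = −11, giving (1, −19) and (−11, −21).

(−11, −21) and (1, −19)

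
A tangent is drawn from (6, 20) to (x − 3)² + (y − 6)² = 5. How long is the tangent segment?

Centre (3, 6), r² = 5. |PO|² = (3)² + (14)² = 205.
By the tangent–radius right angle, tangent length = √(|PO|² − r²) = √200 = 10√2.

10√2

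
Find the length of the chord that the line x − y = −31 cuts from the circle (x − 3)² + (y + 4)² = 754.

Express y = x + 31 and substitute into the circle:
2x² + 64x + 480 = 0  ⟹  x² + 32x + 240 = 0
x = −12 or x = −20, giving (−12, 19) and (−20, 11).
|(−12, 19) − (−20, 11)| = √((8)² + (8)²) = 8√2.

8√2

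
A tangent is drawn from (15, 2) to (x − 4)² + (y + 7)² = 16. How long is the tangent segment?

√186

With centre O = (4, −7), |OP|² = 202 and r² = 16.
By the tangent–radius right angle, tangent length = √(|PO|² − r²) = √186.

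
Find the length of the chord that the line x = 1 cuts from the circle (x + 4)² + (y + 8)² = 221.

28

Centre (−4, −8), r² = 221. Perpendicular distance d from centre to line = |−5| / √1 = 5.
Half the chord is √(r² − d²) = √(196), so the full chord is 28.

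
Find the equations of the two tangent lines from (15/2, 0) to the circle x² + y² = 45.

2x + y = 15 and 2x − y = 15

Write the tangent as mx − y + (0 − m·(15/2)) = 0 and set its distance from the centre to 3√5:
(−15/2m − (0))² = 45(m² + 1)
m² − 4 = 0, so m = −2 or m = 2.
Through (15/2, 0) these give 2x + y = 15 and 2x − y = 15.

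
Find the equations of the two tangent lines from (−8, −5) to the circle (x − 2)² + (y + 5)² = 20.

Let a tangent through (−8, −5) have slope m. Its distance from (2, −5) must equal 2√5:
[m·(10) − (0)]² = 20(m² + 1)
4m² − 1 = 0, so m = −1/2 or m = 1/2.
Through (−8, −5) these give x + 2y = −18 and x − 2y = 2.

x + 2y = −18 and x − 2y = 2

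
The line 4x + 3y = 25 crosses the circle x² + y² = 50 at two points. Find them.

From the line, y = (25 − 4x)/3. Substituting:
25x² − 200x + 175 = 0  ⟹  x² − 8x + 7 = 0
x = 7 or x = 1, giving (7, −1) and (1, 7).

(1, 7) and (7, −1)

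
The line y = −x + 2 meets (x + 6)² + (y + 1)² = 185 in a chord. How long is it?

Centre (−6, −1), r² = 185. Perpendicular distance d from centre to line = |−9| / √2 = 9/√2.
Half the chord is √(r² − d²) = √(289/2), so the full chord is 17√2.

17√2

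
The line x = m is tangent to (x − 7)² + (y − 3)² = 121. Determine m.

For a tangent, require d(centre, line) = r = 11.
|1·7 + 0·3 − m| / √1 = 11
|m − (7)| = 11, so m = 18 or m = −4.

m = −4 or m = 18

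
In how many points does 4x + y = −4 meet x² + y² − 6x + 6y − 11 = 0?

Substituting the line into the circle gives 17x² + 2x − 19 = 0.
Δ = 4 − (−1292) = 1296.
Two real roots: the line is a secant.

2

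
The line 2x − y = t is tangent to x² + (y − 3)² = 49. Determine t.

Tangency holds when the distance from the centre (0, 3) to the line equals the radius 7:
|2·0 − 1·3 − t| / √5 = 7
|t − (−3)| = 7√5.

t = −3 ± 7√5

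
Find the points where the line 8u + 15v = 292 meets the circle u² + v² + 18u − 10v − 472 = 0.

(−16, 28) and (14, 12)

Express v = (292 − 8u)/15 and substitute into the circle:
289u² + 578u − 64736 = 0  ⟹  u² + 2u − 224 = 0
u = 14 or u = −16, giving (14, 12) and (−16, 28).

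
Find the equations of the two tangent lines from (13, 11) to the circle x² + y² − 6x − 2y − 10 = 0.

x − 2y = −9 and 2x − y = 15

Let a tangent through (13, 11) have slope m. Its distance from (3, 1) must equal 2√5:
[m·(−10) − (−10)]² = 20(m² + 1)
2m² − 5m + 2 = 0, so m = 1/2 or m = 2.
Through (13, 11) these give x − 2y = −9 and 2x − y = 15.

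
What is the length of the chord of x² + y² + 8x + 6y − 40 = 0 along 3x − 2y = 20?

The distance from (−4, −3) to the line is 26/√13, and r² = 65.
Chord = 2√(r² − d²) = 2·√(13) = 2√13.

2√13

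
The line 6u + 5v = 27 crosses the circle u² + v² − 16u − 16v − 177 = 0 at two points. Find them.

(−8, 15) and (12, −9)

Express v = (27 − 6u)/5 and substitute into the circle:
61u² − 244u − 5856 = 0  ⟹  u² − 4u − 96 = 0
u = 12 or u = −8, giving (12, −9) and (−8, 15).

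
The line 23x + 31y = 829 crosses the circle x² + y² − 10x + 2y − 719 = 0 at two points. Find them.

From the line, y = (829 − 23x)/31. Substituting:
1490x² − 49170x + 47680 = 0  ⟹  x² − 33x + 32 = 0
x = 32 or x = 1, giving (32, 3) and (1, 26).

(1, 26) and (32, 3)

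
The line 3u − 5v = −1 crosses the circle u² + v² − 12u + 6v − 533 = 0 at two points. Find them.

(−17, −10) and (23, 14)

Substitute v = (1 + 3u)/5:
34u² − 204u − 13294 = 0  ⟹  u² − 6u − 391 = 0
u = 23 or u = −17, giving (23, 14) and (−17, −10).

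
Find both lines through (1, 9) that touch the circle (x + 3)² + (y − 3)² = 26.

A line y − (9) = m(x − (1)) is tangent when its distance from (−3, 3) is √26:
(−4m − (−6))² = 26(m² + 1)
5m² + 24m − 5 = 0, so m = −5 or m = 1/5.
Through (1, 9) these give 5x + y = 14 and x − 5y = −44.

5x + y = 14 and x − 5y = −44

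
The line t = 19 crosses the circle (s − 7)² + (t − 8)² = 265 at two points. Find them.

(−5, 19) and (19, 19)

From the line, t = 19. Substituting:
s² − 14s − 95 = 0
s = 19 or s = −5, giving (19, 19) and (−5, 19).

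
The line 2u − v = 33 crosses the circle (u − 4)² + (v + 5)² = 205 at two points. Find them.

(7, −19) and (17, 1)

From the line, v = 2u − 33. Substituting:
5u² − 120u + 595 = 0  ⟹  u² − 24u + 119 = 0
u = 17 or u = 7, giving (17, 1) and (7, −19).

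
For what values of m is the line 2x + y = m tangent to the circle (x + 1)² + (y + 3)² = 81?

Tangency holds when the distance from the centre (−1, −3) to the line equals the radius 9:
|2·(−1) + 1·(−3) − m| / √5 = 9
|m − (−5)| = 9√5.

m = −5 ± 9√5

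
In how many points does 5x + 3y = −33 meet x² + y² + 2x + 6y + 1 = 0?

0

Centre (−1, −3), r² = 9. Distance² from centre to line = (19)²/34 = 361/34.
Since d² > r², the line lies outside the circle.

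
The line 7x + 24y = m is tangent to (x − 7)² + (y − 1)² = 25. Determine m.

m = −52 or m = 198

Tangency holds when the distance from the centre (7, 1) to the line equals the radius 5:
|7·7 + 24·1 − m| / √625 = 5
|m − (73)| = 5·25, so m = 198 or m = −52.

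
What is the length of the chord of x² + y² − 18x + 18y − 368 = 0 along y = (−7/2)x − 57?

2√53

Express y = (−114 − 7x)/2 and substitute into the circle:
53x² + 1272x + 7420 = 0  ⟹  x² + 24x + 140 = 0
x = −10 or x = −14, giving (−10, −22) and (−14, −8).
|(−10, −22) − (−14, −8)| = √((4)² + (−14)²) = 2√53.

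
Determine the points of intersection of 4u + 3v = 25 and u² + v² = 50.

From the line, v = (25 − 4u)/3. Substituting:
25u² − 200u + 175 = 0  ⟹  u² − 8u + 7 = 0
u = 7 or u = 1, giving (7, −1) and (1, 7).

(1, 7) and (7, −1)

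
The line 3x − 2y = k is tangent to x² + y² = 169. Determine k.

For a tangent, require d(centre, line) = r = 13.
|3·0 − 2·0 − k| / √13 = 13
|k| = 13√13.

k = ±13√13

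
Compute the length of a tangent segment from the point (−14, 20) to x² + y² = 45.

The centre is (0, 0) and r = 3√5. The square of the distance from P to the centre is 196 + 400 = 596.
The tangent meets the radius at right angles, so tangent² = |PO|² − r² = 596 − 45 = 551.

√551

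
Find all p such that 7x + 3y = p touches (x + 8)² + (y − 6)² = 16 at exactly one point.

For a tangent, require d(centre, line) = r = 4.
|7·(−8) + 3·6 − p| / √58 = 4
|p − (−38)| = 4√58.

p = −38 ± 4√58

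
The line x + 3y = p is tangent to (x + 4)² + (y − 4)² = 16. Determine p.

p = 8 ± 4√10

Tangency holds when the distance from the centre (−4, 4) to the line equals the radius 4:
|1·(−4) + 3·4 − p| / √10 = 4
|p − (8)| = 4√10.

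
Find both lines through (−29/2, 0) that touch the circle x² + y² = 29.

Write the tangent as mx − y + (0 − m·(−29/2)) = 0 and set its distance from the centre to √29:
(29/2m − (0))² = 29(m² + 1)
25m² − 4 = 0, so m = 2/5 or m = −2/5.
With m = 2/5: 2x − 5y = −29. With m = −2/5: 2x + 5y = −29.

2x − 5y = −29 and 2x + 5y = −29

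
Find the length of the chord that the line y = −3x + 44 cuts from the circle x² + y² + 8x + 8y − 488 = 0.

8√10

Substitute y = −3x + 44:
10x² − 280x + 1800 = 0  ⟹  x² − 28x + 180 = 0
x = 18 or x = 10, giving (18, −10) and (10, 14).
|(18, −10) − (10, 14)| = √((8)² + (−24)²) = 8√10.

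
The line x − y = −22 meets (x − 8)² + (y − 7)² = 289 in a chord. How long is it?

The distance from (8, 7) to the line is 23/√2, and r² = 289.
Chord = 2√(r² − d²) = 2·√(49/2) = 7√2.

7√2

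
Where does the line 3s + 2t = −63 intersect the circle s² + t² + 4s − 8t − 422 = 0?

Substitute t = (−63 − 3s)/2:
13s² + 442s + 3289 = 0  ⟹  s² + 34s + 253 = 0
s = −11 or s = −23, giving (−11, −15) and (−23, 3).

(−23, 3) and (−11, −15)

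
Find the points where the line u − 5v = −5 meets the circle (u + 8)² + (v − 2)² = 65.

From the line, v = (5 + u)/5. Substituting:
26u² + 390u = 0  ⟹  u² + 15u = 0
u = 0 or u = −15, giving (0, 1) and (−15, −2).

(−15, −2) and (0, 1)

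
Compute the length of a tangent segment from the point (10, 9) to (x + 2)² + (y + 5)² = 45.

√295

The centre is (−2, −5) and r = 3√5. The square of the distance from P to the centre is 144 + 196 = 340.
By the tangent–radius right angle, tangent length = √(|PO|² − r²) = √295.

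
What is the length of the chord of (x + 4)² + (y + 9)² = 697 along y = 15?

The distance from (−4, −9) to the line is 24, and r² = 697.
Chord = 2√(r² − d²) = 2·√(121) = 22.

22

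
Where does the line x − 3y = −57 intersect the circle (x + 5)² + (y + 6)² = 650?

Substitute y = (57 + x)/3:
10x² + 240x = 0  ⟹  x² + 24x = 0
x = 0 or x = −24, giving (0, 19) and (−24, 11).

(−24, 11) and (0, 19)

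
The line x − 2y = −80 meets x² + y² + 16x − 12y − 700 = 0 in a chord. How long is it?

8√5

Express y = (80 + x)/2 and substitute into the circle:
5x² + 200x + 1680 = 0  ⟹  x² + 40x + 336 = 0
x = −12 or x = −28, giving (−12, 34) and (−28, 26).
Chord length = distance between (−12, 34) and (−28, 26) = √320 = 8√5.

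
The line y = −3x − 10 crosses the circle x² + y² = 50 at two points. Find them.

(−5, 5) and (−1, −7)

Substitute y = −3x − 10:
10x² + 60x + 50 = 0  ⟹  x² + 6x + 5 = 0
x = −1 or x = −5, giving (−1, −7) and (−5, 5).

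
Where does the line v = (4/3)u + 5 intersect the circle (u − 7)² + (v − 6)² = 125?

From the line, v = (15 + 4u)/3. Substituting:
25u² − 150u − 675 = 0  ⟹  u² − 6u − 27 = 0
u = 9 or u = −3, giving (9, 17) and (−3, 1).

(−3, 1) and (9, 17)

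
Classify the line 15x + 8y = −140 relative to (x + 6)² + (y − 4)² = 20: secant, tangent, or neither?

Centre (−6, 4), r² = 20. Distance² from centre to line = (82)²/289 = 6724/289.
Since d² > r², the line lies outside the circle.

neither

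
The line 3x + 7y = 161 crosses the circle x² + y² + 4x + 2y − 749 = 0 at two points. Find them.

From the line, y = (161 − 3x)/7. Substituting:
58x² − 812x − 8526 = 0  ⟹  x² − 14x − 147 = 0
x = 21 or x = −7, giving (21, 14) and (−7, 26).

(−7, 26) and (21, 14)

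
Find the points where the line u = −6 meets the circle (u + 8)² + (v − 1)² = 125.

(−6, −10) and (−6, 12)

The line gives u = −6. Substituting into the circle:
v² − 2v − 120 = 0
v = 12 or v = −10, giving (−6, 12) and (−6, −10).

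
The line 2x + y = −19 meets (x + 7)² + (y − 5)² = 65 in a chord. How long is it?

From the line, y = −2x − 19. Substituting:
5x² + 110x + 560 = 0  ⟹  x² + 22x + 112 = 0
x = −8 or x = −14, giving (−8, −3) and (−14, 9).
Chord length = distance between (−8, −3) and (−14, 9) = √180 = 6√5.

6√5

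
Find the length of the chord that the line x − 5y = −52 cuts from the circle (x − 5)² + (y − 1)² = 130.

Express y = (52 + x)/5 and substitute into the circle:
26x² − 156x − 416 = 0  ⟹  x² − 6x − 16 = 0
x = 8 or x = −2, giving (8, 12) and (−2, 10).
|(8, 12) − (−2, 10)| = √((10)² + (2)²) = 2√26.

2√26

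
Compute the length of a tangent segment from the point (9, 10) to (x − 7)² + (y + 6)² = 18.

11√2

Centre (7, −6), r² = 18. |PO|² = (2)² + (16)² = 260.
The tangent meets the radius at right angles, so tangent² = |PO|² − r² = 260 − 18 = 242.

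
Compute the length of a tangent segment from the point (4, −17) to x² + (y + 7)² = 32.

2√21

With centre O = (0, −7), |OP|² = 116 and r² = 32.
Power of the point: PT² = |PO|² − r² = 84, so PT = 2√21.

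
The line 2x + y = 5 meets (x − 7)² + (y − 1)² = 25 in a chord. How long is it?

The distance from (7, 1) to the line is 10/√5, and r² = 25.
Chord = 2√(r² − d²) = 2·√(5) = 2√5.

2√5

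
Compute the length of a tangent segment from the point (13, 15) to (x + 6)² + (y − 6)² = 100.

3√38

With centre O = (−6, 6), |OP|² = 442 and r² = 100.
The tangent meets the radius at right angles, so tangent² = |PO|² − r² = 442 − 100 = 342.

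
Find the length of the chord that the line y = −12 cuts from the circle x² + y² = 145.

2

The distance from (0, 0) to the line is 12, and r² = 145.
Chord = 2√(r² − d²) = 2·√(1) = 2.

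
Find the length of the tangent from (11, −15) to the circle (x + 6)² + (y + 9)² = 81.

2√61

The centre is (−6, −9) and r = 9. The square of the distance from P to the centre is 289 + 36 = 325.
By the tangent–radius right angle, tangent length = √(|PO|² − r²) = √244 = 2√61.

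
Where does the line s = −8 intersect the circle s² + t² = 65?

(−8, −1) and (−8, 1)

The line gives s = −8. Substituting into the circle:
t² − 1 = 0
t = 1 or t = −1, giving (−8, 1) and (−8, −1).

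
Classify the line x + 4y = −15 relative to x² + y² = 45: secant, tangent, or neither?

Substituting the line into the circle gives 17x² + 30x − 495 = 0.
Δ = 900 − (−33660) = 34560.
Two real roots: the line is a secant.

secant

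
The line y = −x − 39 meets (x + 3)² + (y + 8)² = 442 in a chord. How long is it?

10√2

Substitute y = −x − 39:
2x² + 68x + 528 = 0  ⟹  x² + 34x + 264 = 0
x = −12 or x = −22, giving (−12, −27) and (−22, −17).
Chord length = distance between (−12, −27) and (−22, −17) = √200 = 10√2.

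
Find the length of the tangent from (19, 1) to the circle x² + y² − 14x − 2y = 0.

Centre (7, 1), r² = 50. |PO|² = (12)² + (0)² = 144.
Power of the point: PT² = |PO|² − r² = 94, so PT = √94.

√94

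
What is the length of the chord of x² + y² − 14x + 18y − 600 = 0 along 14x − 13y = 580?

2√365

From the line, y = (−580 + 14x)/13. Substituting:
365x² − 15330x + 99280 = 0  ⟹  x² − 42x + 272 = 0
x = 34 or x = 8, giving (34, −8) and (8, −36).
|(34, −8) − (8, −36)| = √((26)² + (28)²) = 2√365.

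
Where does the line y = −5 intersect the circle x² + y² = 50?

Express y = −5 and substitute into the circle:
x² − 25 = 0
x = 5 or x = −5, giving (5, −5) and (−5, −5).

(−5, −5) and (5, −5)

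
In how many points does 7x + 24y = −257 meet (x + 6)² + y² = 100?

Substituting the line into the circle gives 625x² + 10510x + 29185 = 0.
Discriminant = (10510)² − 4·625·(29185) = 37497600 > 0.
Two real roots: the line is a secant.

2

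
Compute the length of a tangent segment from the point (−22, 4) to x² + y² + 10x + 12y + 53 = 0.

The centre is (−5, −6) and r = 2√2. The square of the distance from P to the centre is 289 + 100 = 389.
Power of the point: PT² = |PO|² − r² = 381, so PT = √381.

√381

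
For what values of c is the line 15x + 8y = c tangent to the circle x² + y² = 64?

c = −136 or c = 136

The line touches the circle iff its distance from (0, 0) is 8:
|15·0 + 8·0 − c| / √289 = 8
|c| = 8·17, so c = 136 or c = −136.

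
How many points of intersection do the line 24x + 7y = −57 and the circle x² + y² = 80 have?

2

Substituting the line into the circle gives 625x² + 2736x − 671 = 0.
Discriminant = (2736)² − 4·625·(−671) = 9163196 > 0.
Two real roots: the line is a secant.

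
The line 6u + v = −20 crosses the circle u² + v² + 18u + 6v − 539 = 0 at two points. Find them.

(−7, 22) and (1, −26)

From the line, v = −6u − 20. Substituting:
37u² + 222u − 259 = 0  ⟹  u² + 6u − 7 = 0
u = 1 or u = −7, giving (1, −26) and (−7, 22).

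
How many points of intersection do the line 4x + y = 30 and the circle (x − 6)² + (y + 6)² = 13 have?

d² = (4·6 + 1·(−6) − (30))²/17 = 144/17; r² = 13.
Since d² < r², the line cuts the circle twice.

2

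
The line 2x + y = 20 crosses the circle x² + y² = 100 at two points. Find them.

From the line, y = −2x + 20. Substituting:
5x² − 80x + 300 = 0  ⟹  x² − 16x + 60 = 0
x = 10 or x = 6, giving (10, 0) and (6, 8).

(6, 8) and (10, 0)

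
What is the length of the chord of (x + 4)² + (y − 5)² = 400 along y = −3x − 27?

12√10

The distance from (−4, 5) to the line is 20/√10, and r² = 400.
Chord = 2√(r² − d²) = 2·√(360) = 12√10.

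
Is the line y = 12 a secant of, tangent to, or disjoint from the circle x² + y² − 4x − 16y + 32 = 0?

d² = (0·2 + 1·8 − (12))² = 16; r² = 36.
Since d² < r², the line cuts the circle twice.

secant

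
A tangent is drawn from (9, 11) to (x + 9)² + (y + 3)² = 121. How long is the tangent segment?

Centre (−9, −3), r² = 121. |PO|² = (18)² + (14)² = 520.
By the tangent–radius right angle, tangent length = √(|PO|² − r²) = √399.

√399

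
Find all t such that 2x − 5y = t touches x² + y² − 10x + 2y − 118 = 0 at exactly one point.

t = 15 ± 12√29

For a tangent, require d(centre, line) = r = 12.
|2·5 − 5·(−1) − t| / √29 = 12
|t − (15)| = 12√29.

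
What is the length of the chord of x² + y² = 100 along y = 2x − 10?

The distance from (0, 0) to the line is 10/√5, and r² = 100.
Chord = 2√(r² − d²) = 2·√(80) = 8√5.

8√5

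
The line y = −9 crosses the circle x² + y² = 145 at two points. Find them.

(−8, −9) and (8, −9)

From the line, y = −9. Substituting:
x² − 64 = 0
x = 8 or x = −8, giving (8, −9) and (−8, −9).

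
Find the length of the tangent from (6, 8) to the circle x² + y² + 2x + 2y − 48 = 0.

4√5

The centre is (−1, −1) and r = 5√2. The square of the distance from P to the centre is 49 + 81 = 130.
The tangent meets the radius at right angles, so tangent² = |PO|² − r² = 130 − 50 = 80.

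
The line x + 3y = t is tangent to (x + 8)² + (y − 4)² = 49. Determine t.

t = 4 ± 7√10

Tangency holds when the distance from the centre (−8, 4) to the line equals the radius 7:
|1·(−8) + 3·4 − t| / √10 = 7
|t − (4)| = 7√10.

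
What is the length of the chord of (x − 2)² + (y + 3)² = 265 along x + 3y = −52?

5√10

Substitute y = (−52 − x)/3:
10x² + 50x − 500 = 0  ⟹  x² + 5x − 50 = 0
x = 5 or x = −10, giving (5, −19) and (−10, −14).
|(5, −19) − (−10, −14)| = √((15)² + (−5)²) = 5√10.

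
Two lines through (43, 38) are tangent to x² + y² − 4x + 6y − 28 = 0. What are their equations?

Let a tangent through (43, 38) have slope m. Its distance from (2, −3) must equal √41:
(−41m − (−41))² = 41(m² + 1)
20m² − 41m + 20 = 0, so m = 5/4 or m = 4/5.
With m = 5/4: 5x − 4y = 63. With m = 4/5: 4x − 5y = −18.

5x − 4y = 63 and 4x − 5y = −18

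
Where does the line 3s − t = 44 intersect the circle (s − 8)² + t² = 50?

(13, −5) and (15, 1)

Express t = 3s − 44 and substitute into the circle:
10s² − 280s + 1950 = 0  ⟹  s² − 28s + 195 = 0
s = 15 or s = 13, giving (15, 1) and (13, −5).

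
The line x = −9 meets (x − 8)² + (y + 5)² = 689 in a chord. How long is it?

40

Centre (8, −5), r² = 689. Perpendicular distance d from centre to line = |17| / √1 = 17.
Chord = 2√(r² − d²) = 2·√(400) = 40.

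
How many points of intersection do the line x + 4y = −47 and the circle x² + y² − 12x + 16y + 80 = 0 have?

0

Substituting the line into the circle gives 17x² − 162x + 481 = 0.
Δ = 26244 − 32708 = −6464.
No real roots: the line does not meet the circle.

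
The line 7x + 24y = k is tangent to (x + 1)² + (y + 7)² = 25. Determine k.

k = −300 or k = −50

The line touches the circle iff its distance from (−1, −7) is 5:
|7·(−1) + 24·(−7) − k| / √625 = 5
|k − (−175)| = 5·25, so k = −50 or k = −300.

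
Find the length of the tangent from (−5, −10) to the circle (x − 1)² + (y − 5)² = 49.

With centre O = (1, 5), |OP|² = 261 and r² = 49.
By the tangent–radius right angle, tangent length = √(|PO|² − r²) = √212 = 2√53.

2√53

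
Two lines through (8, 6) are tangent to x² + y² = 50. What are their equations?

x + 7y = 50 and 7x − y = 50

A line y − (6) = m(x − (8)) is tangent when its distance from (0, 0) is 5√2:
[m·(−8) − (−6)]² = 50(m² + 1)
7m² − 48m − 7 = 0, so m = −1/7 or m = 7.
With m = −1/7: x + 7y = 50. With m = 7: 7x − y = 50.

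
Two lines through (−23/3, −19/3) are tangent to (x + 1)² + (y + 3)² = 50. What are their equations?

x + y = −14 and 7x + y = −60

Let a tangent through (−23/3, −19/3) have slope m. Its distance from (−1, −3) must equal 5√2:
[m·(20/3) − (10/3)]² = 50(m² + 1)
m² + 8m + 7 = 0, so m = −1 or m = −7.
Through (−23/3, −19/3) these give x + y = −14 and 7x + y = −60.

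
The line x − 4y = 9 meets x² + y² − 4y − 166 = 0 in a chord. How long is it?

6√17

Substitute y = (−9 + x)/4:
17x² − 34x − 2431 = 0  ⟹  x² − 2x − 143 = 0
x = 13 or x = −11, giving (13, 1) and (−11, −5).
|(13, 1) − (−11, −5)| = √((24)² + (6)²) = 6√17.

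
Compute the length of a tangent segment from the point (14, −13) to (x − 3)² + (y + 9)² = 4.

√133

Centre (3, −9), r² = 4. |PO|² = (11)² + (−4)² = 137.
The tangent meets the radius at right angles, so tangent² = |PO|² − r² = 137 − 4 = 133.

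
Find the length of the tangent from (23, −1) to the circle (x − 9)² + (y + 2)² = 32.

Centre (9, −2), r² = 32. |PO|² = (14)² + (1)² = 197.
Power of the point: PT² = |PO|² − r² = 165, so PT = √165.

√165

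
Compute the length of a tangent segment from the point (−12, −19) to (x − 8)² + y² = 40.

Centre (8, 0), r² = 40. |PO|² = (−20)² + (−19)² = 761.
Power of the point: PT² = |PO|² − r² = 721, so PT = √721.

√721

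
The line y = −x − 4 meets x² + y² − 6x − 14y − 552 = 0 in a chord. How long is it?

32√2

The distance from (3, 7) to the line is 14/√2, and r² = 610.
Chord = 2√(r² − d²) = 2·√(512) = 32√2.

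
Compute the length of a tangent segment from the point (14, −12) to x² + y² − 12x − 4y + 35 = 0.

√255

Centre (6, 2), r² = 5. |PO|² = (8)² + (−14)² = 260.
Power of the point: PT² = |PO|² − r² = 255, so PT = √255.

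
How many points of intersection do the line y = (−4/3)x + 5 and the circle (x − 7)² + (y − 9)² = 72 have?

Substituting the line into the circle gives 25x² − 30x − 63 = 0.
Δ = 900 − (−6300) = 7200.
Two real roots: the line is a secant.

2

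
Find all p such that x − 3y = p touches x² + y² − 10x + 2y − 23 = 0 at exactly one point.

The line touches the circle iff its distance from (5, −1) is 7:
|1·5 − 3·(−1) − p| / √10 = 7
|p − (8)| = 7√10.

p = 8 ± 7√10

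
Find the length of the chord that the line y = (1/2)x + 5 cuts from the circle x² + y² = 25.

2√5

Centre (0, 0), r² = 25. Perpendicular distance d from centre to line = |10| / √5 = 10/√5.
Half the chord is √(r² − d²) = √(5), so the full chord is 2√5.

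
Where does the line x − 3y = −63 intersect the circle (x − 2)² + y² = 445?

Express y = (63 + x)/3 and substitute into the circle:
10x² + 90x = 0  ⟹  x² + 9x = 0
x = 0 or x = −9, giving (0, 21) and (−9, 18).

(−9, 18) and (0, 21)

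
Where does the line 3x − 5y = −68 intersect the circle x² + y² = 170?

(−11, 7) and (−1, 13)

Express y = (68 + 3x)/5 and substitute into the circle:
34x² + 408x + 374 = 0  ⟹  x² + 12x + 11 = 0
x = −1 or x = −11, giving (−1, 13) and (−11, 7).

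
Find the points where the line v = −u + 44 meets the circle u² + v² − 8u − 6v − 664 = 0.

Substitute v = −u + 44:
2u² − 90u + 1008 = 0  ⟹  u² − 45u + 504 = 0
u = 24 or u = 21, giving (24, 20) and (21, 23).

(21, 23) and (24, 20)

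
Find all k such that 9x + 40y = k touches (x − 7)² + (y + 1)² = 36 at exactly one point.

The line touches the circle iff its distance from (7, −1) is 6:
|9·7 + 40·(−1) − k| / √1681 = 6
|k − (23)| = 6·41, so k = 269 or k = −223.

k = −223 or k = 269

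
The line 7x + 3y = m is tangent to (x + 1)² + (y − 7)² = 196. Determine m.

Tangency holds when the distance from the centre (−1, 7) to the line equals the radius 14:
|7·(−1) + 3·7 − m| / √58 = 14
|m − (14)| = 14√58.

m = 14 ± 14√58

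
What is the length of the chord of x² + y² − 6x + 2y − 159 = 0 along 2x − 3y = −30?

4√13

Substitute y = (30 + 2x)/3:
13x² + 78x − 351 = 0  ⟹  x² + 6x − 27 = 0
x = 3 or x = −9, giving (3, 12) and (−9, 4).
|(3, 12) − (−9, 4)| = √((12)² + (8)²) = 4√13.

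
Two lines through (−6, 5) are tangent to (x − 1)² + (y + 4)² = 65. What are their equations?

A line y − (5) = m(x − (−6)) is tangent when its distance from (1, −4) is √65:
(7m − (−9))² = 65(m² + 1)
8m² − 63m − 8 = 0, so m = −1/8 or m = 8.
Through (−6, 5) these give x + 8y = 34 and 8x − y = −53.

x + 8y = 34 and 8x − y = −53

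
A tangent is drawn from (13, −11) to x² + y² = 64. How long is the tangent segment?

√226

The centre is (0, 0) and r = 8. The square of the distance from P to the centre is 169 + 121 = 290.
By the tangent–radius right angle, tangent length = √(|PO|² − r²) = √226.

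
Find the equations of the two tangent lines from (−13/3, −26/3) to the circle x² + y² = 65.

A line y − (−26/3) = m(x − (−13/3)) is tangent when its distance from (0, 0) is √65:
[m·(13/3) − (26/3)]² = 65(m² + 1)
32m² + 52m − 7 = 0, so m = 1/8 or m = −7/4.
With m = 1/8: x − 8y = 65. With m = −7/4: 7x + 4y = −65.

x − 8y = 65 and 7x + 4y = −65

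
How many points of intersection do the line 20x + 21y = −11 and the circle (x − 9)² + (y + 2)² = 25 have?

0

d² = (20·9 + 21·(−2) − (−11))²/841 = 22201/841; r² = 25.
Since d² > r², the line lies outside the circle.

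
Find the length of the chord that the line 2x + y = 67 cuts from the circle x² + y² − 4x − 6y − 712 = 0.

2√5

The distance from (2, 3) to the line is 60/√5, and r² = 725.
Half the chord is √(r² − d²) = √(5), so the full chord is 2√5.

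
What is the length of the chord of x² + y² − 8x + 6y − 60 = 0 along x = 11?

12

The line gives x = 11. Substituting into the circle:
y² + 6y − 27 = 0
y = 3 or y = −9, giving (11, 3) and (11, −9).
Chord length = distance between (11, 3) and (11, −9) = √144 = 12.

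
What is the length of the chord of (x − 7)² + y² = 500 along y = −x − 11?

26√2

Substitute y = −x − 11:
2x² + 8x − 330 = 0  ⟹  x² + 4x − 165 = 0
x = 11 or x = −15, giving (11, −22) and (−15, 4).
Chord length = distance between (11, −22) and (−15, 4) = √1352 = 26√2.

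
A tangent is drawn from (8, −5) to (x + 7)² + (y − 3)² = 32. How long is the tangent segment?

The centre is (−7, 3) and r = 4√2. The square of the distance from P to the centre is 225 + 64 = 289.
By the tangent–radius right angle, tangent length = √(|PO|² − r²) = √257.

√257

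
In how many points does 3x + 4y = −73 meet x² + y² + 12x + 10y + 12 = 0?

d² = (3·(−6) + 4·(−5) − (−73))²/25 = 49; r² = 49.
Since d² = r², the line is tangent.

1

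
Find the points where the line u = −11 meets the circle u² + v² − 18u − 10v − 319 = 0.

(−11, 0) and (−11, 10)

The line gives u = −11. Substituting into the circle:
v² − 10v = 0
v = 10 or v = 0, giving (−11, 10) and (−11, 0).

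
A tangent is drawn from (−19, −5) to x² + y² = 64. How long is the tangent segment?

With centre O = (0, 0), |OP|² = 386 and r² = 64.
By the tangent–radius right angle, tangent length = √(|PO|² − r²) = √322.

√322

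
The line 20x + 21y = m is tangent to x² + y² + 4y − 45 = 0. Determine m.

Tangency holds when the distance from the centre (0, −2) to the line equals the radius 7:
|20·0 + 21·(−2) − m| / √841 = 7
|m − (−42)| = 7·29, so m = 161 or m = −245.

m = −245 or m = 161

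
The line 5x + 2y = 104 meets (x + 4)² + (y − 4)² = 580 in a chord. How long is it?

4√29

From the line, y = (104 − 5x)/2. Substituting:
29x² − 928x + 6960 = 0  ⟹  x² − 32x + 240 = 0
x = 20 or x = 12, giving (20, 2) and (12, 22).
|(20, 2) − (12, 22)| = √((8)² + (−20)²) = 4√29.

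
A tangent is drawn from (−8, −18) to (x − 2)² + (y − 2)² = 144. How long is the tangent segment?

2√89

Centre (2, 2), r² = 144. |PO|² = (−10)² + (−20)² = 500.
By the tangent–radius right angle, tangent length = √(|PO|² − r²) = √356 = 2√89.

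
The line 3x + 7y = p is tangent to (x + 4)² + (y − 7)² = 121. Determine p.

p = 37 ± 11√58

Tangency holds when the distance from the centre (−4, 7) to the line equals the radius 11:
|3·(−4) + 7·7 − p| / √58 = 11
|p − (37)| = 11√58.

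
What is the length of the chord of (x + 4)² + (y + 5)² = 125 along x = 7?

4

Centre (−4, −5), r² = 125. Perpendicular distance d from centre to line = |−11| / √1 = 11.
Half the chord is √(r² − d²) = √(4), so the full chord is 4.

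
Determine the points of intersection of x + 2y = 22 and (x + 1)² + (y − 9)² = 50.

(−6, 14) and (6, 8)

Substitute y = (22 − x)/2:
5x² − 180 = 0  ⟹  x² − 36 = 0
x = 6 or x = −6, giving (6, 8) and (−6, 14).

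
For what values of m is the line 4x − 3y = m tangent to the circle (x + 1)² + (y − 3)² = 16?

The line touches the circle iff its distance from (−1, 3) is 4:
|4·(−1) − 3·3 − m| / √25 = 4
|m − (−13)| = 4·5, so m = 7 or m = −33.

m = −33 or m = 7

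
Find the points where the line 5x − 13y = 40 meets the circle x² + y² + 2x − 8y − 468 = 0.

Substitute y = (−40 + 5x)/13:
194x² − 582x − 73332 = 0  ⟹  x² − 3x − 378 = 0
x = 21 or x = −18, giving (21, 5) and (−18, −10).

(−18, −10) and (21, 5)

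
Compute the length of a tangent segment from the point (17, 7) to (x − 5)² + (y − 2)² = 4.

√165

With centre O = (5, 2), |OP|² = 169 and r² = 4.
The tangent meets the radius at right angles, so tangent² = |PO|² − r² = 169 − 4 = 165.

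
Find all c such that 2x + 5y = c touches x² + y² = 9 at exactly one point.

The line touches the circle iff its distance from (0, 0) is 3:
|2·0 + 5·0 − c| / √29 = 3
|c| = 3√29.

c = ±3√29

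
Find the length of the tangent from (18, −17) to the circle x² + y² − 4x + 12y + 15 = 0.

4√22

The centre is (2, −6) and r = 5. The square of the distance from P to the centre is 256 + 121 = 377.
The tangent meets the radius at right angles, so tangent² = |PO|² − r² = 377 − 25 = 352.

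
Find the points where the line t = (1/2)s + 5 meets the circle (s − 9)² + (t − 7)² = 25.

(4, 7) and (12, 11)

From the line, t = (10 + s)/2. Substituting:
5s² − 80s + 240 = 0  ⟹  s² − 16s + 48 = 0
s = 12 or s = 4, giving (12, 11) and (4, 7).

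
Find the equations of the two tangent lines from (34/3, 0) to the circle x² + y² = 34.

A line y − (0) = m(x − (34/3)) is tangent when its distance from (0, 0) is √34:
(−34/3m − (0))² = 34(m² + 1)
25m² − 9 = 0, so m = −3/5 or m = 3/5.
With m = −3/5: 3x + 5y = 34. With m = 3/5: 3x − 5y = 34.

3x + 5y = 34 and 3x − 5y = 34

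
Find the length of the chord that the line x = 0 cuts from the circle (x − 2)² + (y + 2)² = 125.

The line gives x = 0. Substituting into the circle:
y² + 4y − 117 = 0
y = 9 or y = −13, giving (0, 9) and (0, −13).
|(0, 9) − (0, −13)| = √((0)² + (22)²) = 22.

22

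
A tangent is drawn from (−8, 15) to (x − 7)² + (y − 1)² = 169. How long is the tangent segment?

6√7

The centre is (7, 1) and r = 13. The square of the distance from P to the centre is 225 + 196 = 421.
Power of the point: PT² = |PO|² − r² = 252, so PT = 6√7.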